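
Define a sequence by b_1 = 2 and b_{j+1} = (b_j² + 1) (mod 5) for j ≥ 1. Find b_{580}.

2

Listing terms: b_1 = 2,  b_2 = 0,  b_3 = 1,  b_4 = 2.
Since b_4 = b_1 = 2, the sequence is periodic with period 3.
(580 - 1) mod 3 = 0, so b_{580} = b_1 = 2.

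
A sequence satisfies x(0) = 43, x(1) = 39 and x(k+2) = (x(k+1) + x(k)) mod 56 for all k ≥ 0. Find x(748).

Computing terms: x(0) = 43, x(1) = 39, x(2) = 26, x(3) = 9, x(4) = 35, x(5) = 44, x(6) = 23, x(7) = 11, x(8) = 34, x(9) = 45, x(10) = 23, x(11) = 12, x(12) = 35, x(13) = 47, x(14) = 26, x(15) = 17, x(16) = 43, x(17) = 4, x(18) = 47, x(19) = 51, x(20) = 42, x(21) = 37, x(22) = 23, x(23) = 4, x(24) = 27, x(25) = 31, x(26) = 2, x(27) = 33, x(28) = 35, x(29) = 12, x(30) = 47, x(31) = 3, x(32) = 50, x(33) = 53, x(34) = 47, x(35) = 44, x(36) = 35, x(37) = 23, x(38) = 2, x(39) = 25, x(40) = 27, x(41) = 52, x(42) = 23, x(43) = 19, x(44) = 42, x(45) = 5, x(46) = 47, x(47) = 52, x(48) = 43, x(49) = 39.
The sequence repeats with period 48.
(748 - 0) mod 48 = 28, so x(748) = x(28) = 35.

35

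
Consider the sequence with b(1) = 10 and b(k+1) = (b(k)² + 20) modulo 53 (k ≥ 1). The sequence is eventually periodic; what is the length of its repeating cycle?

b(1) = 10, b(2) = 14, b(3) = 4, b(4) = 36, b(5) = 44, b(6) = 48, b(7) = 45, b(8) = 31, b(9) = 27, b(10) = 7, b(11) = 16, b(12) = 11, b(13) = 35, b(14) = 26, b(15) = 7.
Since b(15) = b(10) = 7, the sequence is eventually periodic: after a pre-period of length 9 it cycles with period 5.

5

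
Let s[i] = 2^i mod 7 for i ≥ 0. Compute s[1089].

s[0] = 1,  s[1] = 2,  s[2] = 4,  s[3] = 1.
Since s[3] = s[0] = 1, the sequence is periodic with period 3.
(1089 - 0) mod 3 = 0, so s[1089] = s[0] = 1.

1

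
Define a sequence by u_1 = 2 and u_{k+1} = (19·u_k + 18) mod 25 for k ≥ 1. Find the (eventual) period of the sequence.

10

Listing terms: u_1 = 2, u_2 = 6, u_3 = 7, u_4 = 1, u_5 = 12, u_6 = 21, u_7 = 17, u_8 = 16, u_9 = 22, u_{10} = 11, u_{11} = 2.
Since u_{11} = u_1 = 2, the sequence is periodic with period 10.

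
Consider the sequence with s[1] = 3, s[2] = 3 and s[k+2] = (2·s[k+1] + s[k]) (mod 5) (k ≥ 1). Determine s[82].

s[1] = 3; s[2] = 3; s[3] = 4; s[4] = 1; s[5] = 1; s[6] = 3; s[7] = 2; s[8] = 2; s[9] = 1; s[10] = 4; s[11] = 4; s[12] = 2; s[13] = 3; s[14] = 3.
Since (s[13], s[14]) = (s[1], s[2]) = (3, 3) (two consecutive terms determine the rest), the sequence is periodic with period 12.
So s[82] = s[1 + ((82-1) mod 12)] = s[10] = 4.

4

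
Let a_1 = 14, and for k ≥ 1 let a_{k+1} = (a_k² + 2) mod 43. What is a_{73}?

We have a_1 = 14; a_2 = 26; a_3 = 33; a_4 = 16; a_5 = 0; a_6 = 2; a_7 = 6; a_8 = 38; a_9 = 27; a_{10} = 0.
Since a_{10} = a_5 = 0, the sequence is eventually periodic: after a pre-period of length 4 it cycles with period 5.
For k ≥ 5, a_k depends only on (k - 5) mod 5. (73 - 5) mod 5 = 3, so a_{73} = a_8 = 38.

38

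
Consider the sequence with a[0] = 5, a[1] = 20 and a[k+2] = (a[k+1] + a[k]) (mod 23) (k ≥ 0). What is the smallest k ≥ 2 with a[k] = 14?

39

Computing terms: a[0] = 5; a[1] = 20; a[2] = 2; a[3] = 22; a[4] = 1; a[5] = 0; a[6] = 1; a[7] = 1; a[8] = 2; a[9] = 3; a[10] = 5; a[11] = 8; a[12] = 13; a[13] = 21; a[14] = 11; a[15] = 9; a[16] = 20; a[17] = 6; a[18] = 3; a[19] = 9; a[20] = 12; a[21] = 21; a[22] = 10; a[23] = 8; a[24] = 18; a[25] = 3; a[26] = 21; a[27] = 1; a[28] = 22; a[29] = 0; a[30] = 22; a[31] = 22; a[32] = 21; a[33] = 20; a[34] = 18; a[35] = 15; a[36] = 10; a[37] = 2; a[38] = 12; a[39] = 14; a[40] = 3; a[41] = 17; a[42] = 20; a[43] = 14; a[44] = 11; a[45] = 2; a[46] = 13; a[47] = 15; a[48] = 5; a[49] = 20.
Since (a[48], a[49]) = (a[0], a[1]) = (5, 20) (two consecutive terms determine the rest), the sequence is periodic with period 48.
The value 14 first appears (with k ≥ 2) at a[39].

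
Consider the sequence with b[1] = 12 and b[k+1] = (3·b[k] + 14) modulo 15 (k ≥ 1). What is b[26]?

b[1] = 12; b[2] = 5; b[3] = 14; b[4] = 11; b[5] = 2; b[6] = 5.
Since b[6] = b[2] = 5, the sequence is eventually periodic: after a pre-period of length 1 it cycles with period 4.
For k ≥ 2, b[k] depends only on (k - 2) mod 4. (26 - 2) mod 4 = 0, so b[26] = b[2] = 5.

5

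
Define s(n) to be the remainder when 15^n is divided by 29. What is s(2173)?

Listing terms: s(0) = 1, s(1) = 15, s(2) = 22, s(3) = 11, s(4) = 20, s(5) = 10, s(6) = 5, s(7) = 17, s(8) = 23, s(9) = 26, s(10) = 13, s(11) = 21, s(12) = 25, s(13) = 27, s(14) = 28, s(15) = 14, s(16) = 7, s(17) = 18, s(18) = 9, s(19) = 19, s(20) = 24, s(21) = 12, s(22) = 6, s(23) = 3, s(24) = 16, s(25) = 8, s(26) = 4, s(27) = 2, s(28) = 1.
The sequence repeats with period 28.
So s(2173) = s(0 + ((2173-0) mod 28)) = s(17) = 18.

18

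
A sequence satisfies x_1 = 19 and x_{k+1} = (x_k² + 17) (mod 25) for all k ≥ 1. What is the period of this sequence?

Listing terms: x_1 = 19, x_2 = 3, x_3 = 1, x_4 = 18, x_5 = 16, x_6 = 23, x_7 = 21, x_8 = 8, x_9 = 6, x_{10} = 3.
Since x_{10} = x_2 = 3, the sequence is eventually periodic: after a pre-period of length 1 it cycles with period 8.

8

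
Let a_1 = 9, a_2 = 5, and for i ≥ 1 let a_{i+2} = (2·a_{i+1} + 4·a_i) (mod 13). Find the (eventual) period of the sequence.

Listing terms: a_1 = 9, a_2 = 5, a_3 = 7, a_4 = 8, a_5 = 5, a_6 = 3, a_7 = 0, a_8 = 12, a_9 = 11, a_{10} = 5, a_{11} = 2, a_{12} = 11, a_{13} = 4, a_{14} = 0, a_{15} = 3, a_{16} = 6, a_{17} = 11, a_{18} = 7, a_{19} = 6, a_{20} = 1, a_{21} = 0, a_{22} = 4, a_{23} = 8, a_{24} = 6, a_{25} = 5, a_{26} = 8, a_{27} = 10, a_{28} = 0, a_{29} = 1, a_{30} = 2, a_{31} = 8, a_{32} = 11, a_{33} = 2, a_{34} = 9, a_{35} = 0, a_{36} = 10, a_{37} = 7, a_{38} = 2, a_{39} = 6, a_{40} = 7, a_{41} = 12, a_{42} = 0, a_{43} = 9, a_{44} = 5.
The sequence repeats with period 42.

42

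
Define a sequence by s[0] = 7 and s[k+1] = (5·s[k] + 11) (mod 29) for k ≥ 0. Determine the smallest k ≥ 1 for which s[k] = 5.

Computing terms: s[0] = 7, s[1] = 17, s[2] = 9, s[3] = 27, s[4] = 1, s[5] = 16, s[6] = 4, s[7] = 2, s[8] = 21, s[9] = 0, s[10] = 11, s[11] = 8, s[12] = 22, s[13] = 5, s[14] = 7.
The sequence repeats with period 14.
The value 5 first appears (with k ≥ 1) at s[13].

13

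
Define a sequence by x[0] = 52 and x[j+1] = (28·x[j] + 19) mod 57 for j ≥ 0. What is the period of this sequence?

9

We have x[0] = 52; x[1] = 50; x[2] = 51; x[3] = 22; x[4] = 8; x[5] = 15; x[6] = 40; x[7] = 56; x[8] = 48; x[9] = 52.
Since x[9] = x[0] = 52, the sequence is periodic with period 9.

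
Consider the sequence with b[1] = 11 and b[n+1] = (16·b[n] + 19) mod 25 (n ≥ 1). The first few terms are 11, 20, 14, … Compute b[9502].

20

We have b[1] = 11, b[2] = 20, b[3] = 14, b[4] = 18, b[5] = 7, b[6] = 6, b[7] = 15, b[8] = 9, b[9] = 13, b[10] = 2, b[11] = 1, b[12] = 10, b[13] = 4, b[14] = 8, b[15] = 22, b[16] = 21, b[17] = 5, b[18] = 24, b[19] = 3, b[20] = 17, b[21] = 16, b[22] = 0, b[23] = 19, b[24] = 23, b[25] = 12, b[26] = 11.
Since b[26] = b[1] = 11, the sequence is periodic with period 25.
(9502 - 1) mod 25 = 1, so b[9502] = b[2] = 20.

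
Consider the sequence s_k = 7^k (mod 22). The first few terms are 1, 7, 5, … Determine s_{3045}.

21

Listing terms: s_0 = 1, s_1 = 7, s_2 = 5, s_3 = 13, s_4 = 3, s_5 = 21, s_6 = 15, s_7 = 17, s_8 = 9, s_9 = 19, s_{10} = 1.
The sequence repeats with period 10.
So s_{3045} = s_{0 + ((3045-0) mod 10)} = s_5 = 21.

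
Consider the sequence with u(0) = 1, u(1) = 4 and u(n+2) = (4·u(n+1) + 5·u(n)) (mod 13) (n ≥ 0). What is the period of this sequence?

Listing terms: u(0) = 1,  u(1) = 4,  u(2) = 8,  u(3) = 0,  u(4) = 1,  u(5) = 4.
The sequence repeats with period 4.

4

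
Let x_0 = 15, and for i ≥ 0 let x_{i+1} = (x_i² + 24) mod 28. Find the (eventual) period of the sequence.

Computing terms: x_0 = 15; x_1 = 25; x_2 = 5; x_3 = 21; x_4 = 17; x_5 = 5.
Since x_5 = x_2 = 5, the sequence is eventually periodic: after a pre-period of length 2 it cycles with period 3.

3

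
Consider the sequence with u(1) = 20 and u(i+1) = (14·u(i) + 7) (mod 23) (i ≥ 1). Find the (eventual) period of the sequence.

22

u(1) = 20; u(2) = 11; u(3) = 0; u(4) = 7; u(5) = 13; u(6) = 5; u(7) = 8; u(8) = 4; u(9) = 17; u(10) = 15; u(11) = 10; u(12) = 9; u(13) = 18; u(14) = 6; u(15) = 22; u(16) = 16; u(17) = 1; u(18) = 21; u(19) = 2; u(20) = 12; u(21) = 14; u(22) = 19; u(23) = 20.
Since u(23) = u(1) = 20, the sequence is periodic with period 22.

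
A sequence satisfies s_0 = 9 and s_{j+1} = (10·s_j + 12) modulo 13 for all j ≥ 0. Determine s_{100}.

8

Computing terms: s_0 = 9; s_1 = 11; s_2 = 5; s_3 = 10; s_4 = 8; s_5 = 1; s_6 = 9.
Since s_6 = s_0 = 9, the sequence is periodic with period 6.
(100 - 0) mod 6 = 4, so s_{100} = s_4 = 8.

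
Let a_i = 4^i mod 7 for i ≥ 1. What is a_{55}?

4

We have a_1 = 4, a_2 = 2, a_3 = 1, a_4 = 4.
The sequence repeats with period 3.
(55 - 1) mod 3 = 0, so a_{55} = a_1 = 4.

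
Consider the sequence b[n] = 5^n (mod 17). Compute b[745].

Computing terms: b[1] = 5; b[2] = 8; b[3] = 6; b[4] = 13; b[5] = 14; b[6] = 2; b[7] = 10; b[8] = 16; b[9] = 12; b[10] = 9; b[11] = 11; b[12] = 4; b[13] = 3; b[14] = 15; b[15] = 7; b[16] = 1; b[17] = 5.
Since b[17] = b[1] = 5, the sequence is periodic with period 16.
(745 - 1) mod 16 = 8, so b[745] = b[9] = 12.

12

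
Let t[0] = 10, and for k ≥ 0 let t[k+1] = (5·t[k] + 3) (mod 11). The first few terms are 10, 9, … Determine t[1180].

t[0] = 10, t[1] = 9, t[2] = 4, t[3] = 1, t[4] = 8, t[5] = 10.
Since t[5] = t[0] = 10, the sequence is periodic with period 5.
(1180 - 0) mod 5 = 0, so t[1180] = t[0] = 10.

10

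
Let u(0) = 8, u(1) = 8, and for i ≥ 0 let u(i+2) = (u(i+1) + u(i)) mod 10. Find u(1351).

Listing terms: u(0) = 8, u(1) = 8, u(2) = 6, u(3) = 4, u(4) = 0, u(5) = 4, u(6) = 4, u(7) = 8, u(8) = 2, u(9) = 0, u(10) = 2, u(11) = 2, u(12) = 4, u(13) = 6, u(14) = 0, u(15) = 6, u(16) = 6, u(17) = 2, u(18) = 8, u(19) = 0, u(20) = 8, u(21) = 8.
Since (u(20), u(21)) = (u(0), u(1)) = (8, 8) (two consecutive terms determine the rest), the sequence is periodic with period 20.
(1351 - 0) mod 20 = 11, so u(1351) = u(11) = 2.

2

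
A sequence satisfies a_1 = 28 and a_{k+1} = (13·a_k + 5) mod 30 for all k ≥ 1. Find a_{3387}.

2

We have a_1 = 28, a_2 = 9, a_3 = 2, a_4 = 1, a_5 = 18, a_6 = 29, a_7 = 22, a_8 = 21, a_9 = 8, a_{10} = 19, a_{11} = 12, a_{12} = 11, a_{13} = 28.
The sequence repeats with period 12.
So a_{3387} = a_{1 + ((3387-1) mod 12)} = a_3 = 2.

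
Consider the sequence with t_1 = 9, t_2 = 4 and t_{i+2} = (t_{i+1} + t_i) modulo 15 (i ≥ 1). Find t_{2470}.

5

We have t_1 = 9; t_2 = 4; t_3 = 13; t_4 = 2; t_5 = 0; t_6 = 2; t_7 = 2; t_8 = 4; t_9 = 6; t_{10} = 10; t_{11} = 1; t_{12} = 11; t_{13} = 12; t_{14} = 8; t_{15} = 5; t_{16} = 13; t_{17} = 3; t_{18} = 1; t_{19} = 4; t_{20} = 5; t_{21} = 9; t_{22} = 14; t_{23} = 8; t_{24} = 7; t_{25} = 0; t_{26} = 7; t_{27} = 7; t_{28} = 14; t_{29} = 6; t_{30} = 5; t_{31} = 11; t_{32} = 1; t_{33} = 12; t_{34} = 13; t_{35} = 10; t_{36} = 8; t_{37} = 3; t_{38} = 11; t_{39} = 14; t_{40} = 10; t_{41} = 9; t_{42} = 4.
Since (t_{41}, t_{42}) = (t_1, t_2) = (9, 4) (two consecutive terms determine the rest), the sequence is periodic with period 40.
So t_{2470} = t_{1 + ((2470-1) mod 40)} = t_{30} = 5.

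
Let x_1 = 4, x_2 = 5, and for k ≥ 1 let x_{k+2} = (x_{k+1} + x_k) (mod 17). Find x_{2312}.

Computing terms: x_1 = 4; x_2 = 5; x_3 = 9; x_4 = 14; x_5 = 6; x_6 = 3; x_7 = 9; x_8 = 12; x_9 = 4; x_{10} = 16; x_{11} = 3; x_{12} = 2; x_{13} = 5; x_{14} = 7; x_{15} = 12; x_{16} = 2; x_{17} = 14; x_{18} = 16; x_{19} = 13; x_{20} = 12; x_{21} = 8; x_{22} = 3; x_{23} = 11; x_{24} = 14; x_{25} = 8; x_{26} = 5; x_{27} = 13; x_{28} = 1; x_{29} = 14; x_{30} = 15; x_{31} = 12; x_{32} = 10; x_{33} = 5; x_{34} = 15; x_{35} = 3; x_{36} = 1; x_{37} = 4; x_{38} = 5.
Since (x_{37}, x_{38}) = (x_1, x_2) = (4, 5) (two consecutive terms determine the rest), the sequence is periodic with period 36.
(2312 - 1) mod 36 = 7, so x_{2312} = x_8 = 12.

12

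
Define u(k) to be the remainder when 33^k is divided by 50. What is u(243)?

We have u(0) = 1,  u(1) = 33,  u(2) = 39,  u(3) = 37,  u(4) = 21,  u(5) = 43,  u(6) = 19,  u(7) = 27,  u(8) = 41,  u(9) = 3,  u(10) = 49,  u(11) = 17,  u(12) = 11,  u(13) = 13,  u(14) = 29,  u(15) = 7,  u(16) = 31,  u(17) = 23,  u(18) = 9,  u(19) = 47,  u(20) = 1.
The sequence repeats with period 20.
So u(243) = u(0 + ((243-0) mod 20)) = u(3) = 37.

37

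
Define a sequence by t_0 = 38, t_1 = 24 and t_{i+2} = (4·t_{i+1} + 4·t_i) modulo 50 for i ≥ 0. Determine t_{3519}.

t_0 = 38, t_1 = 24, t_2 = 48, t_3 = 38, t_4 = 44, t_5 = 28, t_6 = 38, t_7 = 14, t_8 = 8, t_9 = 38, t_{10} = 34, t_{11} = 38, t_{12} = 38, t_{13} = 4, t_{14} = 18, t_{15} = 38, t_{16} = 24.
Since (t_{15}, t_{16}) = (t_0, t_1) = (38, 24) (two consecutive terms determine the rest), the sequence is periodic with period 15.
(3519 - 0) mod 15 = 9, so t_{3519} = t_9 = 38.

38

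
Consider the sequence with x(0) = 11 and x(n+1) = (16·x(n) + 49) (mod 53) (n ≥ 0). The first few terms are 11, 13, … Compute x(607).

51

We have x(0) = 11; x(1) = 13; x(2) = 45; x(3) = 27; x(4) = 4; x(5) = 7; x(6) = 2; x(7) = 28; x(8) = 20; x(9) = 51; x(10) = 17; x(11) = 3; x(12) = 44; x(13) = 11.
The sequence repeats with period 13.
So x(607) = x(0 + ((607-0) mod 13)) = x(9) = 51.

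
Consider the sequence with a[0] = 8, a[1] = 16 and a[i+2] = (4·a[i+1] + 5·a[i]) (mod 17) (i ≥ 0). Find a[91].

We have a[0] = 8, a[1] = 16, a[2] = 2, a[3] = 3, a[4] = 5, a[5] = 1, a[6] = 12, a[7] = 2, a[8] = 0, a[9] = 10, a[10] = 6, a[11] = 6, a[12] = 3, a[13] = 8, a[14] = 13, a[15] = 7, a[16] = 8, a[17] = 16.
Since (a[16], a[17]) = (a[0], a[1]) = (8, 16) (two consecutive terms determine the rest), the sequence is periodic with period 16.
(91 - 0) mod 16 = 11, so a[91] = a[11] = 6.

6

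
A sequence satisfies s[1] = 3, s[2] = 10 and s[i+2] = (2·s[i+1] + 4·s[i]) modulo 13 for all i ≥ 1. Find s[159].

Computing terms: s[1] = 3,  s[2] = 10,  s[3] = 6,  s[4] = 0,  s[5] = 11,  s[6] = 9,  s[7] = 10,  s[8] = 4,  s[9] = 9,  s[10] = 8,  s[11] = 0,  s[12] = 6,  s[13] = 12,  s[14] = 9,  s[15] = 1,  s[16] = 12,  s[17] = 2,  s[18] = 0,  s[19] = 8,  s[20] = 3,  s[21] = 12,  s[22] = 10,  s[23] = 3,  s[24] = 7,  s[25] = 0,  s[26] = 2,  s[27] = 4,  s[28] = 3,  s[29] = 9,  s[30] = 4,  s[31] = 5,  s[32] = 0,  s[33] = 7,  s[34] = 1,  s[35] = 4,  s[36] = 12,  s[37] = 1,  s[38] = 11,  s[39] = 0,  s[40] = 5,  s[41] = 10,  s[42] = 1,  s[43] = 3,  s[44] = 10.
Since (s[43], s[44]) = (s[1], s[2]) = (3, 10) (two consecutive terms determine the rest), the sequence is periodic with period 42.
So s[159] = s[1 + ((159-1) mod 42)] = s[33] = 7.

7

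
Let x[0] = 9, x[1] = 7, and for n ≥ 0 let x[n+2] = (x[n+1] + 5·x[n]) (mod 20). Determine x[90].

17

x[0] = 9,  x[1] = 7,  x[2] = 12,  x[3] = 7,  x[4] = 7,  x[5] = 2,  x[6] = 17,  x[7] = 7,  x[8] = 12.
Since (x[7], x[8]) = (x[1], x[2]) = (7, 12) (two consecutive terms determine the rest), the sequence is eventually periodic: after a pre-period of length 1 it cycles with period 6.
For n ≥ 1, x[n] depends only on (n - 1) mod 6. (90 - 1) mod 6 = 5, so x[90] = x[6] = 17.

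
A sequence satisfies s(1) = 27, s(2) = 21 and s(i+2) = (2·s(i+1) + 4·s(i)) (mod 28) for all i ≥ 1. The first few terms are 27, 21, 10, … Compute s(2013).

8

We have s(1) = 27; s(2) = 21; s(3) = 10; s(4) = 20; s(5) = 24; s(6) = 16; s(7) = 16; s(8) = 12; s(9) = 4; s(10) = 0; s(11) = 16; s(12) = 4; s(13) = 16; s(14) = 20; s(15) = 20; s(16) = 8; s(17) = 12; s(18) = 0; s(19) = 20; s(20) = 12; s(21) = 20; s(22) = 4; s(23) = 4; s(24) = 24; s(25) = 8; s(26) = 0; s(27) = 4; s(28) = 8; s(29) = 4; s(30) = 12; s(31) = 12; s(32) = 16; s(33) = 24; s(34) = 0; s(35) = 12; s(36) = 24; s(37) = 12; s(38) = 8; s(39) = 8; s(40) = 20; s(41) = 16; s(42) = 0; s(43) = 8; s(44) = 16; s(45) = 8; s(46) = 24; s(47) = 24; s(48) = 4; s(49) = 20; s(50) = 0; s(51) = 24; s(52) = 20; s(53) = 24.
Since (s(52), s(53)) = (s(4), s(5)) = (20, 24) (two consecutive terms determine the rest), the sequence is eventually periodic: after a pre-period of length 3 it cycles with period 48.
For i ≥ 4, s(i) depends only on (i - 4) mod 48. (2013 - 4) mod 48 = 41, so s(2013) = s(45) = 8.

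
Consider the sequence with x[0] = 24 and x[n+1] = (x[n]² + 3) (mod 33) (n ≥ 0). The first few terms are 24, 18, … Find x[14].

30

We have x[0] = 24,  x[1] = 18,  x[2] = 30,  x[3] = 12,  x[4] = 15,  x[5] = 30.
Since x[5] = x[2] = 30, the sequence is eventually periodic: after a pre-period of length 2 it cycles with period 3.
For n ≥ 2, x[n] depends only on (n - 2) mod 3. (14 - 2) mod 3 = 0, so x[14] = x[2] = 30.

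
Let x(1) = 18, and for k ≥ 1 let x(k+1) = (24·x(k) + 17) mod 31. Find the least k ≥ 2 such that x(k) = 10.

Computing terms: x(1) = 18, x(2) = 15, x(3) = 5, x(4) = 13, x(5) = 19, x(6) = 8, x(7) = 23, x(8) = 11, x(9) = 2, x(10) = 3, x(11) = 27, x(12) = 14, x(13) = 12, x(14) = 26, x(15) = 21, x(16) = 25, x(17) = 28, x(18) = 7, x(19) = 30, x(20) = 24, x(21) = 4, x(22) = 20, x(23) = 1, x(24) = 10, x(25) = 9, x(26) = 16, x(27) = 29, x(28) = 0, x(29) = 17, x(30) = 22, x(31) = 18.
Since x(31) = x(1) = 18, the sequence is periodic with period 30.
The value 10 first appears (with k ≥ 2) at x(24).

24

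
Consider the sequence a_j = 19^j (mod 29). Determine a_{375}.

27

a_0 = 1; a_1 = 19; a_2 = 13; a_3 = 15; a_4 = 24; a_5 = 21; a_6 = 22; a_7 = 12; a_8 = 25; a_9 = 11; a_{10} = 6; a_{11} = 27; a_{12} = 20; a_{13} = 3; a_{14} = 28; a_{15} = 10; a_{16} = 16; a_{17} = 14; a_{18} = 5; a_{19} = 8; a_{20} = 7; a_{21} = 17; a_{22} = 4; a_{23} = 18; a_{24} = 23; a_{25} = 2; a_{26} = 9; a_{27} = 26; a_{28} = 1.
Since a_{28} = a_0 = 1, the sequence is periodic with period 28.
So a_{375} = a_{0 + ((375-0) mod 28)} = a_{11} = 27.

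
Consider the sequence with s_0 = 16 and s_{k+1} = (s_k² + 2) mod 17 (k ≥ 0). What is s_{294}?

We have s_0 = 16, s_1 = 3, s_2 = 11, s_3 = 4, s_4 = 1, s_5 = 3.
Since s_5 = s_1 = 3, the sequence is eventually periodic: after a pre-period of length 1 it cycles with period 4.
For k ≥ 1, s_k depends only on (k - 1) mod 4. (294 - 1) mod 4 = 1, so s_{294} = s_2 = 11.

11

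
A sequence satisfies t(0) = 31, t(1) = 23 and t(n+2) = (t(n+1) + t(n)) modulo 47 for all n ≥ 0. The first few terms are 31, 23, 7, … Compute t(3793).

Listing terms: t(0) = 31; t(1) = 23; t(2) = 7; t(3) = 30; t(4) = 37; t(5) = 20; t(6) = 10; t(7) = 30; t(8) = 40; t(9) = 23; t(10) = 16; t(11) = 39; t(12) = 8; t(13) = 0; t(14) = 8; t(15) = 8; t(16) = 16; t(17) = 24; t(18) = 40; t(19) = 17; t(20) = 10; t(21) = 27; t(22) = 37; t(23) = 17; t(24) = 7; t(25) = 24; t(26) = 31; t(27) = 8; t(28) = 39; t(29) = 0; t(30) = 39; t(31) = 39; t(32) = 31; t(33) = 23.
The sequence repeats with period 32.
So t(3793) = t(0 + ((3793-0) mod 32)) = t(17) = 24.

24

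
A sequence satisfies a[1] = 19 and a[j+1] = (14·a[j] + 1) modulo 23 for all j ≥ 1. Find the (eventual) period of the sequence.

Computing terms: a[1] = 19, a[2] = 14, a[3] = 13, a[4] = 22, a[5] = 10, a[6] = 3, a[7] = 20, a[8] = 5, a[9] = 2, a[10] = 6, a[11] = 16, a[12] = 18, a[13] = 0, a[14] = 1, a[15] = 15, a[16] = 4, a[17] = 11, a[18] = 17, a[19] = 9, a[20] = 12, a[21] = 8, a[22] = 21, a[23] = 19.
The sequence repeats with period 22.

22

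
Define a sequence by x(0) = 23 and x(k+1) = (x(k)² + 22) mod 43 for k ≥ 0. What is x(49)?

32

Computing terms: x(0) = 23,  x(1) = 35,  x(2) = 0,  x(3) = 22,  x(4) = 33,  x(5) = 36,  x(6) = 28,  x(7) = 32,  x(8) = 14,  x(9) = 3,  x(10) = 31,  x(11) = 37,  x(12) = 15,  x(13) = 32.
Since x(13) = x(7) = 32, the sequence is eventually periodic: after a pre-period of length 7 it cycles with period 6.
For k ≥ 7, x(k) depends only on (k - 7) mod 6. (49 - 7) mod 6 = 0, so x(49) = x(7) = 32.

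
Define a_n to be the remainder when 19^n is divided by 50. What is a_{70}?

We have a_1 = 19, a_2 = 11, a_3 = 9, a_4 = 21, a_5 = 49, a_6 = 31, a_7 = 39, a_8 = 41, a_9 = 29, a_{10} = 1, a_{11} = 19.
The sequence repeats with period 10.
So a_{70} = a_{1 + ((70-1) mod 10)} = a_{10} = 1.

1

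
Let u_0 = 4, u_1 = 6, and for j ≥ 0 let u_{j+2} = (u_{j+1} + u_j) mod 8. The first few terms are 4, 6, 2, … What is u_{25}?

6

Listing terms: u_0 = 4, u_1 = 6, u_2 = 2, u_3 = 0, u_4 = 2, u_5 = 2, u_6 = 4, u_7 = 6.
Since (u_6, u_7) = (u_0, u_1) = (4, 6) (two consecutive terms determine the rest), the sequence is periodic with period 6.
So u_{25} = u_{0 + ((25-0) mod 6)} = u_1 = 6.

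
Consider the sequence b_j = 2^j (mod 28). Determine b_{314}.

Computing terms: b_1 = 2,  b_2 = 4,  b_3 = 8,  b_4 = 16,  b_5 = 4.
Since b_5 = b_2 = 4, the sequence is eventually periodic: after a pre-period of length 1 it cycles with period 3.
For j ≥ 2, b_j depends only on (j - 2) mod 3. (314 - 2) mod 3 = 0, so b_{314} = b_2 = 4.

4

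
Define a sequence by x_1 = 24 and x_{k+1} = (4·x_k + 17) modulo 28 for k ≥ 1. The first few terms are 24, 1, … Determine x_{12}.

Listing terms: x_1 = 24; x_2 = 1; x_3 = 21; x_4 = 17; x_5 = 1.
Since x_5 = x_2 = 1, the sequence is eventually periodic: after a pre-period of length 1 it cycles with period 3.
For k ≥ 2, x_k depends only on (k - 2) mod 3. (12 - 2) mod 3 = 1, so x_{12} = x_3 = 21.

21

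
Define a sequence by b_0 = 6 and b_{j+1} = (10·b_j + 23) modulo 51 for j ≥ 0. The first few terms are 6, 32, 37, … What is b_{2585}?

46

Computing terms: b_0 = 6; b_1 = 32; b_2 = 37; b_3 = 36; b_4 = 26; b_5 = 28; b_6 = 48; b_7 = 44; b_8 = 4; b_9 = 12; b_{10} = 41; b_{11} = 25; b_{12} = 18; b_{13} = 50; b_{14} = 13; b_{15} = 0; b_{16} = 23; b_{17} = 49; b_{18} = 3; b_{19} = 2; b_{20} = 43; b_{21} = 45; b_{22} = 14; b_{23} = 10; b_{24} = 21; b_{25} = 29; b_{26} = 7; b_{27} = 42; b_{28} = 35; b_{29} = 16; b_{30} = 30; b_{31} = 17; b_{32} = 40; b_{33} = 15; b_{34} = 20; b_{35} = 19; b_{36} = 9; b_{37} = 11; b_{38} = 31; b_{39} = 27; b_{40} = 38; b_{41} = 46; b_{42} = 24; b_{43} = 8; b_{44} = 1; b_{45} = 33; b_{46} = 47; b_{47} = 34; b_{48} = 6.
Since b_{48} = b_0 = 6, the sequence is periodic with period 48.
(2585 - 0) mod 48 = 41, so b_{2585} = b_{41} = 46.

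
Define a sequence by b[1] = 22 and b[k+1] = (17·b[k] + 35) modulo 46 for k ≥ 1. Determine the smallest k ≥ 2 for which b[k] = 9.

10

Listing terms: b[1] = 22, b[2] = 41, b[3] = 42, b[4] = 13, b[5] = 26, b[6] = 17, b[7] = 2, b[8] = 23, b[9] = 12, b[10] = 9, b[11] = 4, b[12] = 11, b[13] = 38, b[14] = 37, b[15] = 20, b[16] = 7, b[17] = 16, b[18] = 31, b[19] = 10, b[20] = 21, b[21] = 24, b[22] = 29, b[23] = 22.
Since b[23] = b[1] = 22, the sequence is periodic with period 22.
The value 9 first appears (with k ≥ 2) at b[10].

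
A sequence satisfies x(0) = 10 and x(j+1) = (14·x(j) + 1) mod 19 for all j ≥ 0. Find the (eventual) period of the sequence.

18

Listing terms: x(0) = 10, x(1) = 8, x(2) = 18, x(3) = 6, x(4) = 9, x(5) = 13, x(6) = 12, x(7) = 17, x(8) = 11, x(9) = 3, x(10) = 5, x(11) = 14, x(12) = 7, x(13) = 4, x(14) = 0, x(15) = 1, x(16) = 15, x(17) = 2, x(18) = 10.
Since x(18) = x(0) = 10, the sequence is periodic with period 18.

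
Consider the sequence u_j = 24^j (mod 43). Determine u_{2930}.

14

Listing terms: u_0 = 1,  u_1 = 24,  u_2 = 17,  u_3 = 21,  u_4 = 31,  u_5 = 13,  u_6 = 11,  u_7 = 6,  u_8 = 15,  u_9 = 16,  u_{10} = 40,  u_{11} = 14,  u_{12} = 35,  u_{13} = 23,  u_{14} = 36,  u_{15} = 4,  u_{16} = 10,  u_{17} = 25,  u_{18} = 41,  u_{19} = 38,  u_{20} = 9,  u_{21} = 1.
Since u_{21} = u_0 = 1, the sequence is periodic with period 21.
(2930 - 0) mod 21 = 11, so u_{2930} = u_{11} = 14.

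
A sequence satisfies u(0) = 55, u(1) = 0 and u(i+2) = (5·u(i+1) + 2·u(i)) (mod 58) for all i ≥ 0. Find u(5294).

Listing terms: u(0) = 55, u(1) = 0, u(2) = 52, u(3) = 28, u(4) = 12, u(5) = 0, u(6) = 24, u(7) = 4, u(8) = 10, u(9) = 0, u(10) = 20, u(11) = 42, u(12) = 18, u(13) = 0, u(14) = 36, u(15) = 6, u(16) = 44, u(17) = 0, u(18) = 30, u(19) = 34, u(20) = 56, u(21) = 0, u(22) = 54, u(23) = 38, u(24) = 8, u(25) = 0, u(26) = 16, u(27) = 22, u(28) = 26, u(29) = 0, u(30) = 52.
Since (u(29), u(30)) = (u(1), u(2)) = (0, 52) (two consecutive terms determine the rest), the sequence is eventually periodic: after a pre-period of length 1 it cycles with period 28.
For i ≥ 1, u(i) depends only on (i - 1) mod 28. (5294 - 1) mod 28 = 1, so u(5294) = u(2) = 52.

52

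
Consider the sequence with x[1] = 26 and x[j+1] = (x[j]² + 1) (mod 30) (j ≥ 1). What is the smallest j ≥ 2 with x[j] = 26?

7

Computing terms: x[1] = 26; x[2] = 17; x[3] = 20; x[4] = 11; x[5] = 2; x[6] = 5; x[7] = 26.
Since x[7] = x[1] = 26, the sequence is periodic with period 6.
The value 26 next appears (with j ≥ 2) at x[7].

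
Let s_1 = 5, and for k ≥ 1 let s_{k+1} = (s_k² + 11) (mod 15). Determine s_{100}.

Computing terms: s_1 = 5, s_2 = 6, s_3 = 2, s_4 = 0, s_5 = 11, s_6 = 12, s_7 = 5.
Since s_7 = s_1 = 5, the sequence is periodic with period 6.
So s_{100} = s_{1 + ((100-1) mod 6)} = s_4 = 0.

0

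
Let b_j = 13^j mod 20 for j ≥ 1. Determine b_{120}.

We have b_1 = 13, b_2 = 9, b_3 = 17, b_4 = 1, b_5 = 13.
The sequence repeats with period 4.
(120 - 1) mod 4 = 3, so b_{120} = b_4 = 1.

1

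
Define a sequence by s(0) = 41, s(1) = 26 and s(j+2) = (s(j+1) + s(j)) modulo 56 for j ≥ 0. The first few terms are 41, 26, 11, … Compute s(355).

2

Computing terms: s(0) = 41; s(1) = 26; s(2) = 11; s(3) = 37; s(4) = 48; s(5) = 29; s(6) = 21; s(7) = 50; s(8) = 15; s(9) = 9; s(10) = 24; s(11) = 33; s(12) = 1; s(13) = 34; s(14) = 35; s(15) = 13; s(16) = 48; s(17) = 5; s(18) = 53; s(19) = 2; s(20) = 55; s(21) = 1; s(22) = 0; s(23) = 1; s(24) = 1; s(25) = 2; s(26) = 3; s(27) = 5; s(28) = 8; s(29) = 13; s(30) = 21; s(31) = 34; s(32) = 55; s(33) = 33; s(34) = 32; s(35) = 9; s(36) = 41; s(37) = 50; s(38) = 35; s(39) = 29; s(40) = 8; s(41) = 37; s(42) = 45; s(43) = 26; s(44) = 15; s(45) = 41; s(46) = 0; s(47) = 41; s(48) = 41; s(49) = 26.
Since (s(48), s(49)) = (s(0), s(1)) = (41, 26) (two consecutive terms determine the rest), the sequence is periodic with period 48.
So s(355) = s(0 + ((355-0) mod 48)) = s(19) = 2.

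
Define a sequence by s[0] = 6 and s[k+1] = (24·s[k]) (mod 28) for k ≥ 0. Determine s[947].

s[0] = 6, s[1] = 4, s[2] = 12, s[3] = 8, s[4] = 24, s[5] = 16, s[6] = 20, s[7] = 4.
Since s[7] = s[1] = 4, the sequence is eventually periodic: after a pre-period of length 1 it cycles with period 6.
For k ≥ 1, s[k] depends only on (k - 1) mod 6. (947 - 1) mod 6 = 4, so s[947] = s[5] = 16.

16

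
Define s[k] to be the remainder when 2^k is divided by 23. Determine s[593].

12

Computing terms: s[0] = 1,  s[1] = 2,  s[2] = 4,  s[3] = 8,  s[4] = 16,  s[5] = 9,  s[6] = 18,  s[7] = 13,  s[8] = 3,  s[9] = 6,  s[10] = 12,  s[11] = 1.
Since s[11] = s[0] = 1, the sequence is periodic with period 11.
(593 - 0) mod 11 = 10, so s[593] = s[10] = 12.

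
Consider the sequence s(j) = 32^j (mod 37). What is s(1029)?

Listing terms: s(1) = 32,  s(2) = 25,  s(3) = 23,  s(4) = 33,  s(5) = 20,  s(6) = 11,  s(7) = 19,  s(8) = 16,  s(9) = 31,  s(10) = 30,  s(11) = 35,  s(12) = 10,  s(13) = 24,  s(14) = 28,  s(15) = 8,  s(16) = 34,  s(17) = 15,  s(18) = 36,  s(19) = 5,  s(20) = 12,  s(21) = 14,  s(22) = 4,  s(23) = 17,  s(24) = 26,  s(25) = 18,  s(26) = 21,  s(27) = 6,  s(28) = 7,  s(29) = 2,  s(30) = 27,  s(31) = 13,  s(32) = 9,  s(33) = 29,  s(34) = 3,  s(35) = 22,  s(36) = 1,  s(37) = 32.
Since s(37) = s(1) = 32, the sequence is periodic with period 36.
So s(1029) = s(1 + ((1029-1) mod 36)) = s(21) = 14.

14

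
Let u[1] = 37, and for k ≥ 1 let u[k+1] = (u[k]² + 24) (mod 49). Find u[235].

12

We have u[1] = 37, u[2] = 21, u[3] = 24, u[4] = 12, u[5] = 21.
Since u[5] = u[2] = 21, the sequence is eventually periodic: after a pre-period of length 1 it cycles with period 3.
For k ≥ 2, u[k] depends only on (k - 2) mod 3. (235 - 2) mod 3 = 2, so u[235] = u[4] = 12.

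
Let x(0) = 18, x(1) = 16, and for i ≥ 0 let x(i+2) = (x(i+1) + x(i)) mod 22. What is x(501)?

x(0) = 18,  x(1) = 16,  x(2) = 12,  x(3) = 6,  x(4) = 18,  x(5) = 2,  x(6) = 20,  x(7) = 0,  x(8) = 20,  x(9) = 20,  x(10) = 18,  x(11) = 16.
The sequence repeats with period 10.
(501 - 0) mod 10 = 1, so x(501) = x(1) = 16.

16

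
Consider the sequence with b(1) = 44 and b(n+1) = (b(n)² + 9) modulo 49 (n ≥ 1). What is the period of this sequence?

7

Listing terms: b(1) = 44, b(2) = 34, b(3) = 38, b(4) = 32, b(5) = 4, b(6) = 25, b(7) = 46, b(8) = 18, b(9) = 39, b(10) = 11, b(11) = 32.
Since b(11) = b(4) = 32, the sequence is eventually periodic: after a pre-period of length 3 it cycles with period 7.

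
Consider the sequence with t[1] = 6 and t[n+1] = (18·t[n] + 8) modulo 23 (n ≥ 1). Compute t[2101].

5

We have t[1] = 6, t[2] = 1, t[3] = 3, t[4] = 16, t[5] = 20, t[6] = 0, t[7] = 8, t[8] = 14, t[9] = 7, t[10] = 19, t[11] = 5, t[12] = 6.
The sequence repeats with period 11.
(2101 - 1) mod 11 = 10, so t[2101] = t[11] = 5.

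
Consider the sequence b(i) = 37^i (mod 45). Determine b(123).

28

We have b(0) = 1, b(1) = 37, b(2) = 19, b(3) = 28, b(4) = 1.
The sequence repeats with period 4.
So b(123) = b(0 + ((123-0) mod 4)) = b(3) = 28.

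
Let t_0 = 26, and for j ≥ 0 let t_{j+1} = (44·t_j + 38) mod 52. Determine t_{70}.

46

t_0 = 26; t_1 = 38; t_2 = 46; t_3 = 34; t_4 = 26.
Since t_4 = t_0 = 26, the sequence is periodic with period 4.
(70 - 0) mod 4 = 2, so t_{70} = t_2 = 46.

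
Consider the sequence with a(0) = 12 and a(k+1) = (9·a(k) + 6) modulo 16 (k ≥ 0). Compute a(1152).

12

a(0) = 12, a(1) = 2, a(2) = 8, a(3) = 14, a(4) = 4, a(5) = 10, a(6) = 0, a(7) = 6, a(8) = 12.
The sequence repeats with period 8.
So a(1152) = a(0 + ((1152-0) mod 8)) = a(0) = 12.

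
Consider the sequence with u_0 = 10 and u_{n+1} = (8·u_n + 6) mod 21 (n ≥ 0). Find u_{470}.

Listing terms: u_0 = 10, u_1 = 2, u_2 = 1, u_3 = 14, u_4 = 13, u_5 = 5, u_6 = 4, u_7 = 17, u_8 = 16, u_9 = 8, u_{10} = 7, u_{11} = 20, u_{12} = 19, u_{13} = 11, u_{14} = 10.
Since u_{14} = u_0 = 10, the sequence is periodic with period 14.
So u_{470} = u_{0 + ((470-0) mod 14)} = u_8 = 16.

16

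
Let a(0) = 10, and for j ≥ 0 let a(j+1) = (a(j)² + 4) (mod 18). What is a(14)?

2

We have a(0) = 10,  a(1) = 14,  a(2) = 2,  a(3) = 8,  a(4) = 14.
Since a(4) = a(1) = 14, the sequence is eventually periodic: after a pre-period of length 1 it cycles with period 3.
For j ≥ 1, a(j) depends only on (j - 1) mod 3. (14 - 1) mod 3 = 1, so a(14) = a(2) = 2.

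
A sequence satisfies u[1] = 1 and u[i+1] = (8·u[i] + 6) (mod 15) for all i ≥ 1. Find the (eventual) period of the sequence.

We have u[1] = 1, u[2] = 14, u[3] = 13, u[4] = 5, u[5] = 1.
Since u[5] = u[1] = 1, the sequence is periodic with period 4.

4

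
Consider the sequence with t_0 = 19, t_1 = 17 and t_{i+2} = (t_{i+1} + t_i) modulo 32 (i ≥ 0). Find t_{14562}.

31

We have t_0 = 19; t_1 = 17; t_2 = 4; t_3 = 21; t_4 = 25; t_5 = 14; t_6 = 7; t_7 = 21; t_8 = 28; t_9 = 17; t_{10} = 13; t_{11} = 30; t_{12} = 11; t_{13} = 9; t_{14} = 20; t_{15} = 29; t_{16} = 17; t_{17} = 14; t_{18} = 31; t_{19} = 13; t_{20} = 12; t_{21} = 25; t_{22} = 5; t_{23} = 30; t_{24} = 3; t_{25} = 1; t_{26} = 4; t_{27} = 5; t_{28} = 9; t_{29} = 14; t_{30} = 23; t_{31} = 5; t_{32} = 28; t_{33} = 1; t_{34} = 29; t_{35} = 30; t_{36} = 27; t_{37} = 25; t_{38} = 20; t_{39} = 13; t_{40} = 1; t_{41} = 14; t_{42} = 15; t_{43} = 29; t_{44} = 12; t_{45} = 9; t_{46} = 21; t_{47} = 30; t_{48} = 19; t_{49} = 17.
Since (t_{48}, t_{49}) = (t_0, t_1) = (19, 17) (two consecutive terms determine the rest), the sequence is periodic with period 48.
(14562 - 0) mod 48 = 18, so t_{14562} = t_{18} = 31.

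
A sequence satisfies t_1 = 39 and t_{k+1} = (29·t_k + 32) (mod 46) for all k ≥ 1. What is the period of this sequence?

11

t_1 = 39,  t_2 = 13,  t_3 = 41,  t_4 = 25,  t_5 = 21,  t_6 = 43,  t_7 = 37,  t_8 = 1,  t_9 = 15,  t_{10} = 7,  t_{11} = 5,  t_{12} = 39.
The sequence repeats with period 11.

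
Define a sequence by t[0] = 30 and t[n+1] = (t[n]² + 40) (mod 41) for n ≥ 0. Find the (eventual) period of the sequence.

We have t[0] = 30, t[1] = 38, t[2] = 8, t[3] = 22, t[4] = 32, t[5] = 39, t[6] = 3, t[7] = 8.
Since t[7] = t[2] = 8, the sequence is eventually periodic: after a pre-period of length 2 it cycles with period 5.

5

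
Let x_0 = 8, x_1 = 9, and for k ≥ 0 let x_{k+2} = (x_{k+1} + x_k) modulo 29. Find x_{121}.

Computing terms: x_0 = 8, x_1 = 9, x_2 = 17, x_3 = 26, x_4 = 14, x_5 = 11, x_6 = 25, x_7 = 7, x_8 = 3, x_9 = 10, x_{10} = 13, x_{11} = 23, x_{12} = 7, x_{13} = 1, x_{14} = 8, x_{15} = 9.
The sequence repeats with period 14.
So x_{121} = x_{0 + ((121-0) mod 14)} = x_9 = 10.

10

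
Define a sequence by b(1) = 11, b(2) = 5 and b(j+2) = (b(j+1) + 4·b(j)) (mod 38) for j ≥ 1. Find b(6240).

1

Computing terms: b(1) = 11,  b(2) = 5,  b(3) = 11,  b(4) = 31,  b(5) = 37,  b(6) = 9,  b(7) = 5,  b(8) = 3,  b(9) = 23,  b(10) = 35,  b(11) = 13,  b(12) = 1,  b(13) = 15,  b(14) = 19,  b(15) = 3,  b(16) = 3,  b(17) = 15,  b(18) = 27,  b(19) = 11,  b(20) = 5.
The sequence repeats with period 18.
So b(6240) = b(1 + ((6240-1) mod 18)) = b(12) = 1.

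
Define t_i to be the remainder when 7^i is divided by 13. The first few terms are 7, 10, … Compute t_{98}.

We have t_1 = 7, t_2 = 10, t_3 = 5, t_4 = 9, t_5 = 11, t_6 = 12, t_7 = 6, t_8 = 3, t_9 = 8, t_{10} = 4, t_{11} = 2, t_{12} = 1, t_{13} = 7.
Since t_{13} = t_1 = 7, the sequence is periodic with period 12.
So t_{98} = t_{1 + ((98-1) mod 12)} = t_2 = 10.

10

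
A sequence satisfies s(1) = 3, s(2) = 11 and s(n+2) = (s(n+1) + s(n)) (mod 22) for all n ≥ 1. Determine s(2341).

3

Computing terms: s(1) = 3; s(2) = 11; s(3) = 14; s(4) = 3; s(5) = 17; s(6) = 20; s(7) = 15; s(8) = 13; s(9) = 6; s(10) = 19; s(11) = 3; s(12) = 0; s(13) = 3; s(14) = 3; s(15) = 6; s(16) = 9; s(17) = 15; s(18) = 2; s(19) = 17; s(20) = 19; s(21) = 14; s(22) = 11; s(23) = 3; s(24) = 14; s(25) = 17; s(26) = 9; s(27) = 4; s(28) = 13; s(29) = 17; s(30) = 8; s(31) = 3; s(32) = 11.
The sequence repeats with period 30.
So s(2341) = s(1 + ((2341-1) mod 30)) = s(1) = 3.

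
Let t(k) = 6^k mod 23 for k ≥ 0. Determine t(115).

2

We have t(0) = 1; t(1) = 6; t(2) = 13; t(3) = 9; t(4) = 8; t(5) = 2; t(6) = 12; t(7) = 3; t(8) = 18; t(9) = 16; t(10) = 4; t(11) = 1.
Since t(11) = t(0) = 1, the sequence is periodic with period 11.
(115 - 0) mod 11 = 5, so t(115) = t(5) = 2.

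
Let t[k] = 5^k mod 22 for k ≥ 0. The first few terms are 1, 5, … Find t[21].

We have t[0] = 1; t[1] = 5; t[2] = 3; t[3] = 15; t[4] = 9; t[5] = 1.
Since t[5] = t[0] = 1, the sequence is periodic with period 5.
So t[21] = t[0 + ((21-0) mod 5)] = t[1] = 5.

5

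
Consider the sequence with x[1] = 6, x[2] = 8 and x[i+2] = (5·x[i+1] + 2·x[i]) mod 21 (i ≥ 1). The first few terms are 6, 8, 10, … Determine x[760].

We have x[1] = 6,  x[2] = 8,  x[3] = 10,  x[4] = 3,  x[5] = 14,  x[6] = 13,  x[7] = 9,  x[8] = 8,  x[9] = 16,  x[10] = 12,  x[11] = 8,  x[12] = 1,  x[13] = 0,  x[14] = 2,  x[15] = 10,  x[16] = 12,  x[17] = 17,  x[18] = 4,  x[19] = 12,  x[20] = 5,  x[21] = 7,  x[22] = 3,  x[23] = 8,  x[24] = 4,  x[25] = 15,  x[26] = 20,  x[27] = 4,  x[28] = 18,  x[29] = 14,  x[30] = 1,  x[31] = 12,  x[32] = 20,  x[33] = 19,  x[34] = 9,  x[35] = 20,  x[36] = 13,  x[37] = 0,  x[38] = 5,  x[39] = 4,  x[40] = 9,  x[41] = 11,  x[42] = 10,  x[43] = 9,  x[44] = 2,  x[45] = 7,  x[46] = 18,  x[47] = 20,  x[48] = 10,  x[49] = 6,  x[50] = 8.
The sequence repeats with period 48.
(760 - 1) mod 48 = 39, so x[760] = x[40] = 9.

9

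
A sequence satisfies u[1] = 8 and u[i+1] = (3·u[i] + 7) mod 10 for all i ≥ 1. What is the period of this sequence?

Listing terms: u[1] = 8,  u[2] = 1,  u[3] = 0,  u[4] = 7,  u[5] = 8.
The sequence repeats with period 4.

4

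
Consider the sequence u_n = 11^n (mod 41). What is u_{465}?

Listing terms: u_0 = 1,  u_1 = 11,  u_2 = 39,  u_3 = 19,  u_4 = 4,  u_5 = 3,  u_6 = 33,  u_7 = 35,  u_8 = 16,  u_9 = 12,  u_{10} = 9,  u_{11} = 17,  u_{12} = 23,  u_{13} = 7,  u_{14} = 36,  u_{15} = 27,  u_{16} = 10,  u_{17} = 28,  u_{18} = 21,  u_{19} = 26,  u_{20} = 40,  u_{21} = 30,  u_{22} = 2,  u_{23} = 22,  u_{24} = 37,  u_{25} = 38,  u_{26} = 8,  u_{27} = 6,  u_{28} = 25,  u_{29} = 29,  u_{30} = 32,  u_{31} = 24,  u_{32} = 18,  u_{33} = 34,  u_{34} = 5,  u_{35} = 14,  u_{36} = 31,  u_{37} = 13,  u_{38} = 20,  u_{39} = 15,  u_{40} = 1.
Since u_{40} = u_0 = 1, the sequence is periodic with period 40.
(465 - 0) mod 40 = 25, so u_{465} = u_{25} = 38.

38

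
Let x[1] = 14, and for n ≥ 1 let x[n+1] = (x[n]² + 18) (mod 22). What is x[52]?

8

Computing terms: x[1] = 14, x[2] = 16, x[3] = 10, x[4] = 8, x[5] = 16.
Since x[5] = x[2] = 16, the sequence is eventually periodic: after a pre-period of length 1 it cycles with period 3.
For n ≥ 2, x[n] depends only on (n - 2) mod 3. (52 - 2) mod 3 = 2, so x[52] = x[4] = 8.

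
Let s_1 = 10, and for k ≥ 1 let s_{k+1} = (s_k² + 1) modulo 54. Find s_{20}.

47

s_1 = 10; s_2 = 47; s_3 = 50; s_4 = 17; s_5 = 20; s_6 = 23; s_7 = 44; s_8 = 47.
Since s_8 = s_2 = 47, the sequence is eventually periodic: after a pre-period of length 1 it cycles with period 6.
For k ≥ 2, s_k depends only on (k - 2) mod 6. (20 - 2) mod 6 = 0, so s_{20} = s_2 = 47.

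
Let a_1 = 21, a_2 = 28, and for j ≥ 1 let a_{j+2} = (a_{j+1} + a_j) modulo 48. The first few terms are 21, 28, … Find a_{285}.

We have a_1 = 21,  a_2 = 28,  a_3 = 1,  a_4 = 29,  a_5 = 30,  a_6 = 11,  a_7 = 41,  a_8 = 4,  a_9 = 45,  a_{10} = 1,  a_{11} = 46,  a_{12} = 47,  a_{13} = 45,  a_{14} = 44,  a_{15} = 41,  a_{16} = 37,  a_{17} = 30,  a_{18} = 19,  a_{19} = 1,  a_{20} = 20,  a_{21} = 21,  a_{22} = 41,  a_{23} = 14,  a_{24} = 7,  a_{25} = 21,  a_{26} = 28.
The sequence repeats with period 24.
So a_{285} = a_{1 + ((285-1) mod 24)} = a_{21} = 21.

21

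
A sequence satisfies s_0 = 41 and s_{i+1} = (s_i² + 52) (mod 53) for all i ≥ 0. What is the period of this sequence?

5

Listing terms: s_0 = 41,  s_1 = 37,  s_2 = 43,  s_3 = 46,  s_4 = 48,  s_5 = 24,  s_6 = 45,  s_7 = 10,  s_8 = 46.
Since s_8 = s_3 = 46, the sequence is eventually periodic: after a pre-period of length 3 it cycles with period 5.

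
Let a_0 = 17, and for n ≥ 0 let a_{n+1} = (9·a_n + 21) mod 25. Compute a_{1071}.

We have a_0 = 17,  a_1 = 24,  a_2 = 12,  a_3 = 4,  a_4 = 7,  a_5 = 9,  a_6 = 2,  a_7 = 14,  a_8 = 22,  a_9 = 19,  a_{10} = 17.
The sequence repeats with period 10.
So a_{1071} = a_{0 + ((1071-0) mod 10)} = a_1 = 24.

24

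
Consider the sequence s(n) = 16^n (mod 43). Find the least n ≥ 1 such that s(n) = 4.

4

Listing terms: s(0) = 1, s(1) = 16, s(2) = 41, s(3) = 11, s(4) = 4, s(5) = 21, s(6) = 35, s(7) = 1.
The sequence repeats with period 7.
The value 4 first appears (with n ≥ 1) at s(4).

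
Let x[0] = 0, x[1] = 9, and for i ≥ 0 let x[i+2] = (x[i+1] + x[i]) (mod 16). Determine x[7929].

2

We have x[0] = 0; x[1] = 9; x[2] = 9; x[3] = 2; x[4] = 11; x[5] = 13; x[6] = 8; x[7] = 5; x[8] = 13; x[9] = 2; x[10] = 15; x[11] = 1; x[12] = 0; x[13] = 1; x[14] = 1; x[15] = 2; x[16] = 3; x[17] = 5; x[18] = 8; x[19] = 13; x[20] = 5; x[21] = 2; x[22] = 7; x[23] = 9; x[24] = 0; x[25] = 9.
Since (x[24], x[25]) = (x[0], x[1]) = (0, 9) (two consecutive terms determine the rest), the sequence is periodic with period 24.
So x[7929] = x[0 + ((7929-0) mod 24)] = x[9] = 2.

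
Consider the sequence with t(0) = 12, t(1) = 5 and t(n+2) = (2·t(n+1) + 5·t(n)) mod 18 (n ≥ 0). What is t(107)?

7

Listing terms: t(0) = 12; t(1) = 5; t(2) = 16; t(3) = 3; t(4) = 14; t(5) = 7; t(6) = 12; t(7) = 5.
The sequence repeats with period 6.
(107 - 0) mod 6 = 5, so t(107) = t(5) = 7.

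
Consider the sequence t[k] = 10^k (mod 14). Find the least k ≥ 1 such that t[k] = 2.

2

Computing terms: t[0] = 1,  t[1] = 10,  t[2] = 2,  t[3] = 6,  t[4] = 4,  t[5] = 12,  t[6] = 8,  t[7] = 10.
Since t[7] = t[1] = 10, the sequence is eventually periodic: after a pre-period of length 1 it cycles with period 6.
The value 2 first appears (with k ≥ 1) at t[2].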